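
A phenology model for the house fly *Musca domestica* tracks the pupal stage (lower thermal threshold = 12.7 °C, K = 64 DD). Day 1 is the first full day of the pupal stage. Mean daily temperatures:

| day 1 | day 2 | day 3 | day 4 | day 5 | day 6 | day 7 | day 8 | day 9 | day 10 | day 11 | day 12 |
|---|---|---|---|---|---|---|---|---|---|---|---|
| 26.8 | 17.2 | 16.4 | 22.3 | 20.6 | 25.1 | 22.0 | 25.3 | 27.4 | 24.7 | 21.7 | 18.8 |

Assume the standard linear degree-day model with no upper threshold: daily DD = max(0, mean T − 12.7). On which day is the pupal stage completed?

Daily DD above 12.7 °C: 14.1, 4.5, 3.7, 9.6, 7.9, 12.4, 9.3, 12.6, 14.7, 12.0, 9.0, 6.1.
Cumulative: 14.1, 18.6, 22.3, 31.9, 39.8, 52.2, 61.5, 74.1, 88.8, 100.8, 109.8, 115.9.
The total first reaches 64 DD on day 8.

day 8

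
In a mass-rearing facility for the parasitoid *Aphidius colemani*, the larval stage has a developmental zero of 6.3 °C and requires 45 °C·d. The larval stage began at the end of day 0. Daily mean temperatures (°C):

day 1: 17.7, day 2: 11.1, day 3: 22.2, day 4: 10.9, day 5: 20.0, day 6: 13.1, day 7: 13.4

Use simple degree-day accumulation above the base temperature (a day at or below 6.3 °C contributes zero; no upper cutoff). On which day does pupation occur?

day 5

Daily DD above 6.3 °C: 11.4, 4.8, 15.9, 4.6, 13.7, 6.8, 7.1.
Cumulative: 11.4, 16.2, 32.1, 36.7, 50.4, 57.2, 64.3.
The total first reaches 45 DD on day 5.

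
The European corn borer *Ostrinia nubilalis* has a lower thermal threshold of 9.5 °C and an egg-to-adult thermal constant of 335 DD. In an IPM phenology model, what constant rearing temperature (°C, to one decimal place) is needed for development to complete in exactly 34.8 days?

Required daily accumulation = 335 / 34.8 = 9.626 DD/day.
T = T_base + 9.626 = 9.5 + 9.626 = 19.126 ≈ 19.1 °C.

19.1 °C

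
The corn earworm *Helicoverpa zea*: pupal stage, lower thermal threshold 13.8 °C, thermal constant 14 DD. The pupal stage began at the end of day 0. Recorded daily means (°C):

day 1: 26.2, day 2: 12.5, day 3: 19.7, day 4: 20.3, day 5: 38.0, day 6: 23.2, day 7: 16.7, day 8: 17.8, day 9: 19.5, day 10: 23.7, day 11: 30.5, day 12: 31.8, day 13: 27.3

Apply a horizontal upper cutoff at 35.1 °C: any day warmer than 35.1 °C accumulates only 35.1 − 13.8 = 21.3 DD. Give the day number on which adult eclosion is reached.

day 3

Daily DD above 13.8 °C (capped at 21.3): 12.4, 0.0, 5.9, 6.5, 21.3, 9.4, 2.9, 4.0, 5.7, 9.9, 16.7, 18.0, 13.5.
Cumulative: 12.4, 12.4, 18.3, 24.8, 46.1, 55.5, 58.4, 62.4, 68.1, 78.0, 94.7, 112.7, 126.2.
The total first reaches 14 DD on day 3.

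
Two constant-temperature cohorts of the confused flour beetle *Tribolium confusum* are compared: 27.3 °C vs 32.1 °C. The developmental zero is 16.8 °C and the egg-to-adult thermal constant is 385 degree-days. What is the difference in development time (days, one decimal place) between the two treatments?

At 27.3 °C: 385 / (27.3 − 16.8) = 385 / 10.5 = 36.667 d.
At 32.1 °C: 385 / (32.1 − 16.8) = 385 / 15.3 = 25.163 d.
Difference = |36.667 − 25.163| = 11.503 ≈ 11.5 days.

11.5 days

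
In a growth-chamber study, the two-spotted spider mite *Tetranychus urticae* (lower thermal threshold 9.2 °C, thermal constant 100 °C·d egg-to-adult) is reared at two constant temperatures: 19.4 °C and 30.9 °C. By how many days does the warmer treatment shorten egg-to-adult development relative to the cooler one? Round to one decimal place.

At 19.4 °C: 100 / (19.4 − 9.2) = 100 / 10.2 = 9.804 d.
At 30.9 °C: 100 / (30.9 − 9.2) = 100 / 21.7 = 4.608 d.
Difference = |9.804 − 4.608| = 5.196 ≈ 5.2 days.

5.2 days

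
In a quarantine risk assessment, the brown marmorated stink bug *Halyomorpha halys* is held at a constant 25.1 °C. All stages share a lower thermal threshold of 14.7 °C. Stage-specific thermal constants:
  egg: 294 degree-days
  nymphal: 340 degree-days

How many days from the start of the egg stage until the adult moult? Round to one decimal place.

61.0 days

Daily accumulation at 25.1 °C = 25.1 − 14.7 = 10.4 DD/day.
Total K = 294 + 340 = 634 DD.
Total duration = 634 / 10.4 = 60.962 ≈ 61.0 days.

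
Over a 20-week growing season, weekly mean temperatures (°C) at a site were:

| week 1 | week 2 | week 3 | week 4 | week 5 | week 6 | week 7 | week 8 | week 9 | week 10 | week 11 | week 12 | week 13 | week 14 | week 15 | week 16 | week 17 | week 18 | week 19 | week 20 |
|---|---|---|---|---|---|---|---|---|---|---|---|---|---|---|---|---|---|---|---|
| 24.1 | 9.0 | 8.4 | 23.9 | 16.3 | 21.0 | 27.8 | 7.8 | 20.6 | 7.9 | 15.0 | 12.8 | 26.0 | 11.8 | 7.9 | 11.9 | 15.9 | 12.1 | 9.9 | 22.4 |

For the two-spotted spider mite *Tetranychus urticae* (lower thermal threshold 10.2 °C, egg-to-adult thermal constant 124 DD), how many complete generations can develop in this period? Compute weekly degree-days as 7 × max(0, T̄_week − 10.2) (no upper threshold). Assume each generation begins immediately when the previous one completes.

6 generations

Weekly DD (7 × max(0, T̄ − 10.2)): 97.3, 0.0, 0.0, 95.9, 42.7, 75.6, 123.2, 0.0, 72.8, 0.0, 33.6, 18.2, 110.6, 11.2, 0.0, 11.9, 39.9, 13.3, 0.0, 85.4.
Season total = 831.6 DD.
Complete generations = ⌊831.6 / 124⌋ = 6.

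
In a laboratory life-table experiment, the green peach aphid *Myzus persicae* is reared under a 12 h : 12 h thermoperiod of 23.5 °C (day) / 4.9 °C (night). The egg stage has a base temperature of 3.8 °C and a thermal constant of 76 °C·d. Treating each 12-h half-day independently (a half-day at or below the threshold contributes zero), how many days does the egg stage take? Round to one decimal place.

7.3 days

Day half: max(0, 23.5 − 3.8) × 0.5 = 19.7 × 0.5 = 9.85 DD.
Night half: max(0, 4.9 − 3.8) × 0.5 = 1.1 × 0.5 = 0.55 DD.
Per 24 h: 10.40 DD/day.
Duration = 76 / 10.40 = 7.308 ≈ 7.3 days.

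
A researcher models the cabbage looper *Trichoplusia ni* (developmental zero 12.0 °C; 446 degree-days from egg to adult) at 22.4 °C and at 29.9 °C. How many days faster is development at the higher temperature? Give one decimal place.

18.0 days

At 22.4 °C: 446 / (22.4 − 12.0) = 446 / 10.4 = 42.885 d.
At 29.9 °C: 446 / (29.9 − 12.0) = 446 / 17.9 = 24.916 d.
Difference = |42.885 − 24.916| = 17.968 ≈ 18.0 days.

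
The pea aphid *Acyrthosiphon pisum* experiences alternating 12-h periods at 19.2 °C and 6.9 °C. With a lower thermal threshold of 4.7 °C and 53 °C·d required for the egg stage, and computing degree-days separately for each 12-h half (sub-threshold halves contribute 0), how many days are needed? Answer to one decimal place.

Day half: max(0, 19.2 − 4.7) × 0.5 = 14.5 × 0.5 = 7.25 DD.
Night half: max(0, 6.9 − 4.7) × 0.5 = 2.2 × 0.5 = 1.10 DD.
Per 24 h: 8.35 DD/day.
Duration = 53 / 8.35 = 6.347 ≈ 6.3 days.

6.3 days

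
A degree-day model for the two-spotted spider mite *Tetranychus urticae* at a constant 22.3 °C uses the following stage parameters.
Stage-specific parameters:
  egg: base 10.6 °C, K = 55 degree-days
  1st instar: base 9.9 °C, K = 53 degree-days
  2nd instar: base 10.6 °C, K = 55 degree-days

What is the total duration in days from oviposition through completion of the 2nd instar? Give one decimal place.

13.7 days

egg: 55 / (22.3 − 10.6) = 55 / 11.7 = 4.701 d.
1st instar: 53 / (22.3 − 9.9) = 53 / 12.4 = 4.274 d.
2nd instar: 55 / (22.3 − 10.6) = 55 / 11.7 = 4.701 d.
Sum = 13.676 ≈ 13.7 days.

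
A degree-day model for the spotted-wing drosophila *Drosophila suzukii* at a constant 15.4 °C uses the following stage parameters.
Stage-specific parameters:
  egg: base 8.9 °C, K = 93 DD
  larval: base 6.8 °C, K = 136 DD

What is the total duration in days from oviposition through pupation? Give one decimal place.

egg: 93 / (15.4 − 8.9) = 93 / 6.5 = 14.308 d.
larval: 136 / (15.4 − 6.8) = 136 / 8.6 = 15.814 d.
Sum = 30.122 ≈ 30.1 days.

30.1 days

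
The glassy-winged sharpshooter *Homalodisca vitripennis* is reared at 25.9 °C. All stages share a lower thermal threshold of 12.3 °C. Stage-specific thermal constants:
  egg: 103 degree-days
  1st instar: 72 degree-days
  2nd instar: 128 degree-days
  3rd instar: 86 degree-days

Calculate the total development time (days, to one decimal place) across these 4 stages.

28.6 days

Daily accumulation at 25.9 °C = 25.9 − 12.3 = 13.6 DD/day.
Total K = 103 + 72 + 128 + 86 = 389 DD.
Total duration = 389 / 13.6 = 28.603 ≈ 28.6 days.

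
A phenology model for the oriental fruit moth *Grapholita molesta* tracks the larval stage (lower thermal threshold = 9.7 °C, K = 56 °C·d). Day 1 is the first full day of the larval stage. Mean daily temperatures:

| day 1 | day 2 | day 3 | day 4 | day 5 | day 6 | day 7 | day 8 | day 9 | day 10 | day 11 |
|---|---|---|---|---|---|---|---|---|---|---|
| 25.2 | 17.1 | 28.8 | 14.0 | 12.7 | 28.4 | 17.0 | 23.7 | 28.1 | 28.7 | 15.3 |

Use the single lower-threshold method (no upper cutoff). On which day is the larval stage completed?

day 6

Daily DD above 9.7 °C: 15.5, 7.4, 19.1, 4.3, 3.0, 18.7, 7.3, 14.0, 18.4, 19.0, 5.6.
Cumulative: 15.5, 22.9, 42.0, 46.3, 49.3, 68.0, 75.3, 89.3, 107.7, 126.7, 132.3.
The total first reaches 56 DD on day 6.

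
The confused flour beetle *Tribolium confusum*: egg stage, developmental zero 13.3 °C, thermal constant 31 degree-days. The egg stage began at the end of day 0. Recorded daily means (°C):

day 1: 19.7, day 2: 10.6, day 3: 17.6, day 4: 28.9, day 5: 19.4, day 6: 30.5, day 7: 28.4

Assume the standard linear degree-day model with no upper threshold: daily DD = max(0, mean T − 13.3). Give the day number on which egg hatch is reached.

day 5

Daily DD above 13.3 °C: 6.4, 0.0, 4.3, 15.6, 6.1, 17.2, 15.1.
Cumulative: 6.4, 6.4, 10.7, 26.3, 32.4, 49.6, 64.7.
The total first reaches 31 DD on day 5.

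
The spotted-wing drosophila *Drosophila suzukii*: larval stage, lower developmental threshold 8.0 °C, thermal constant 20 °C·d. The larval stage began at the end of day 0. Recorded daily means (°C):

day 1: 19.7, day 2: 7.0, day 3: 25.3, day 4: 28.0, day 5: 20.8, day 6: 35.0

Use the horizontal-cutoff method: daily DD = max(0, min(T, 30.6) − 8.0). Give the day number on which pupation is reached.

day 3

Daily DD above 8.0 °C (capped at 22.6): 11.7, 0.0, 17.3, 20.0, 12.8, 22.6.
Cumulative: 11.7, 11.7, 29.0, 49.0, 61.8, 84.4.
The total first reaches 20 DD on day 3.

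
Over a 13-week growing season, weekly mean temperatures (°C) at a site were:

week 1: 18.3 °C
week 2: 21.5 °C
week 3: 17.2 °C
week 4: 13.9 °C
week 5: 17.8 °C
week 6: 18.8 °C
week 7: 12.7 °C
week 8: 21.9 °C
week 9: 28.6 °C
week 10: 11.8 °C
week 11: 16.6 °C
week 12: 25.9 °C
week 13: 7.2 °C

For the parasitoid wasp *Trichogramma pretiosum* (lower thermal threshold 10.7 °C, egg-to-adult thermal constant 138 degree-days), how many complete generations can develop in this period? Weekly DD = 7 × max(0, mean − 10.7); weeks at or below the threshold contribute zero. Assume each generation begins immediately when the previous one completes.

Weekly DD (7 × max(0, T̄ − 10.7)): 53.2, 75.6, 45.5, 22.4, 49.7, 56.7, 14.0, 78.4, 125.3, 7.7, 41.3, 106.4, 0.0.
Season total = 676.2 DD.
Complete generations = ⌊676.2 / 138⌋ = 4.

4 generations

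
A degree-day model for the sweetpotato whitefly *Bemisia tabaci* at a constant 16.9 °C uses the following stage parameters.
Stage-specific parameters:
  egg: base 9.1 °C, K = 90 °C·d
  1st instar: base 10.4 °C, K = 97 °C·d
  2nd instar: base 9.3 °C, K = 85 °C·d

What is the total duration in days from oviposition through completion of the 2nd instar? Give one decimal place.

egg: 90 / (16.9 − 9.1) = 90 / 7.8 = 11.538 d.
1st instar: 97 / (16.9 − 10.4) = 97 / 6.5 = 14.923 d.
2nd instar: 85 / (16.9 − 9.3) = 85 / 7.6 = 11.184 d.
Sum = 37.646 ≈ 37.6 days.

37.6 days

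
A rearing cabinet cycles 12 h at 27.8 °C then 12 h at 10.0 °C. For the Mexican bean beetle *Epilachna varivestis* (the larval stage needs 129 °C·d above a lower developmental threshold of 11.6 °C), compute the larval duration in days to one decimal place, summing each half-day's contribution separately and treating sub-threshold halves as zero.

15.9 days

Day half: max(0, 27.8 − 11.6) × 0.5 = 16.2 × 0.5 = 8.10 DD.
Night half: max(0, 10.0 − 11.6) × 0.5 = 0.0 × 0.5 = 0.00 DD.
Per 24 h: 8.10 DD/day.
Duration = 129 / 8.10 = 15.926 ≈ 15.9 days.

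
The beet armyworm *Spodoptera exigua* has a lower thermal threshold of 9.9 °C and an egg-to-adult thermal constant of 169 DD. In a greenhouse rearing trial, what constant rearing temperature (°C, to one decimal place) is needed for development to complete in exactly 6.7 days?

35.1 °C

Required daily accumulation = 169 / 6.7 = 25.224 DD/day.
T = T_base + 25.224 = 9.9 + 25.224 = 35.124 ≈ 35.1 °C.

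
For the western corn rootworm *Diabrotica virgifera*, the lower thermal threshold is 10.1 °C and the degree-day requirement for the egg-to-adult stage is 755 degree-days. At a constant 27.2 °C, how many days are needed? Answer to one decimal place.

44.2 days

Daily accumulation = 27.2 − 10.1 = 17.1 DD/day.
Duration = 755 / 17.1 = 44.152 ≈ 44.2 days.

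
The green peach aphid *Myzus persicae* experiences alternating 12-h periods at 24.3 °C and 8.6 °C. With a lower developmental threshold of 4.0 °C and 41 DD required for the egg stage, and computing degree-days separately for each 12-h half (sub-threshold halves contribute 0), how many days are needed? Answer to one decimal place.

Day half: max(0, 24.3 − 4.0) × 0.5 = 20.3 × 0.5 = 10.15 DD.
Night half: max(0, 8.6 − 4.0) × 0.5 = 4.6 × 0.5 = 2.30 DD.
Per 24 h: 12.45 DD/day.
Duration = 41 / 12.45 = 3.293 ≈ 3.3 days.

3.3 days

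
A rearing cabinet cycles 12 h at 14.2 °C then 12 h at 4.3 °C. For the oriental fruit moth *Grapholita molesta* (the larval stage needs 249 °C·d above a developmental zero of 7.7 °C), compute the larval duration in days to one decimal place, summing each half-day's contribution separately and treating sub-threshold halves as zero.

76.6 days

Day half: max(0, 14.2 − 7.7) × 0.5 = 6.5 × 0.5 = 3.25 DD.
Night half: max(0, 4.3 − 7.7) × 0.5 = 0.0 × 0.5 = 0.00 DD.
Per 24 h: 3.25 DD/day.
Duration = 249 / 3.25 = 76.615 ≈ 76.6 days.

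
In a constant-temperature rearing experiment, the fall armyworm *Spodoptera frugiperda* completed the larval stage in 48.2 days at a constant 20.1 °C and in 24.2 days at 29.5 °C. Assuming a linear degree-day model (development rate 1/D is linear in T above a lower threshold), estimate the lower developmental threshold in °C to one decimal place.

10.6 °C

Linear rate model ⇒ the product D·(T − T_b) is constant across temperatures.
48.2·(20.1 − T_b) = 24.2·(29.5 − T_b)
T_b = (48.2·20.1 − 24.2·29.5) / (48.2 − 24.2) = 254.92 / 24.0 = 10.622 °C ≈ 10.6 °C.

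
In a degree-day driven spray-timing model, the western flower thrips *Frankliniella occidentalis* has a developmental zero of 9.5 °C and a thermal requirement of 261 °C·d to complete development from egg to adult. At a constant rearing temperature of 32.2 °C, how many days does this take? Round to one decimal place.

11.5 days

Daily accumulation = 32.2 − 9.5 = 22.7 DD/day.
Duration = 261 / 22.7 = 11.498 ≈ 11.5 days.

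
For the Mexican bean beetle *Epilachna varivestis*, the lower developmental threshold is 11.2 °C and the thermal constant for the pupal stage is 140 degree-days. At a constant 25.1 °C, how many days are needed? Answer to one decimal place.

Daily accumulation = 25.1 − 11.2 = 13.9 DD/day.
Duration = 140 / 13.9 = 10.072 ≈ 10.1 days.

10.1 days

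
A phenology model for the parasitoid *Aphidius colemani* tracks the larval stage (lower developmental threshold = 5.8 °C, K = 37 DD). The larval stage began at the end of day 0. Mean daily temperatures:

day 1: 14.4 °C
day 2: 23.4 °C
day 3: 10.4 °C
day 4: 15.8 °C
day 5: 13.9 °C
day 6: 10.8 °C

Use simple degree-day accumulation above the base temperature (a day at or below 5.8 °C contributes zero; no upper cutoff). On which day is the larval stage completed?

Daily DD above 5.8 °C: 8.6, 17.6, 4.6, 10.0, 8.1, 5.0.
Cumulative: 8.6, 26.2, 30.8, 40.8, 48.9, 53.9.
The total first reaches 37 DD on day 4.

day 4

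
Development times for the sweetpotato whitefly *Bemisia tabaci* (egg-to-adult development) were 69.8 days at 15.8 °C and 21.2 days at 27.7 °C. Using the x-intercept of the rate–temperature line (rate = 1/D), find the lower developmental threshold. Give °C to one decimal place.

Linear rate model ⇒ the product D·(T − T_b) is constant across temperatures.
69.8·(15.8 − T_b) = 21.2·(27.7 − T_b)
T_b = (69.8·15.8 − 21.2·27.7) / (69.8 − 21.2) = 515.60 / 48.6 = 10.609 °C ≈ 10.6 °C.

10.6 °C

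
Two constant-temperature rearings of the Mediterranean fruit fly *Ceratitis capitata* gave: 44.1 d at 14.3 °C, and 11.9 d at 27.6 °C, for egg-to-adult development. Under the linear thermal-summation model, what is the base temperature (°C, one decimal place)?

9.4 °C

Linear rate model ⇒ the product D·(T − T_b) is constant across temperatures.
44.1·(14.3 − T_b) = 11.9·(27.6 − T_b)
T_b = (44.1·14.3 − 11.9·27.6) / (44.1 − 11.9) = 302.19 / 32.2 = 9.385 °C ≈ 9.4 °C.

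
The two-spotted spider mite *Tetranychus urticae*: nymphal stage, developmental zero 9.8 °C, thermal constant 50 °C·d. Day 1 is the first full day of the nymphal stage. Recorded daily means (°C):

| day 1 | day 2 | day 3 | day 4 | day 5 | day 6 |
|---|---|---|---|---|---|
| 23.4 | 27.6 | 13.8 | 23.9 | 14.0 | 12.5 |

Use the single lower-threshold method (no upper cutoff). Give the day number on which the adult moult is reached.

Daily DD above 9.8 °C: 13.6, 17.8, 4.0, 14.1, 4.2, 2.7.
Cumulative: 13.6, 31.4, 35.4, 49.5, 53.7, 56.4.
The total first reaches 50 DD on day 5.

day 5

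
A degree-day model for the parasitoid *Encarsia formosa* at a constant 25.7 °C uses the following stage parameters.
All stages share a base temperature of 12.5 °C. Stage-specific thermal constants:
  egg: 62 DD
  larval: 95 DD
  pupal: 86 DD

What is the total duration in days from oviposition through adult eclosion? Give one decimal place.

Daily accumulation at 25.7 °C = 25.7 − 12.5 = 13.2 DD/day.
Total K = 62 + 95 + 86 = 243 DD.
Total duration = 243 / 13.2 = 18.409 ≈ 18.4 days.

18.4 days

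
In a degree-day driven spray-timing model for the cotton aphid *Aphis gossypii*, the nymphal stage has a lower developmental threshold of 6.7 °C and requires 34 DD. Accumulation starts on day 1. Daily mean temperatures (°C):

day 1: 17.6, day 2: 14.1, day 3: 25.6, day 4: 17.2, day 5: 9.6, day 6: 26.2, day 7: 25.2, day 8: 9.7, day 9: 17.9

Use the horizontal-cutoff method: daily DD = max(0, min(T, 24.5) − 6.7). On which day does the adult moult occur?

Daily DD above 6.7 °C (capped at 17.8): 10.9, 7.4, 17.8, 10.5, 2.9, 17.8, 17.8, 3.0, 11.2.
Cumulative: 10.9, 18.3, 36.1, 46.6, 49.5, 67.3, 85.1, 88.1, 99.3.
The total first reaches 34 DD on day 3.

day 3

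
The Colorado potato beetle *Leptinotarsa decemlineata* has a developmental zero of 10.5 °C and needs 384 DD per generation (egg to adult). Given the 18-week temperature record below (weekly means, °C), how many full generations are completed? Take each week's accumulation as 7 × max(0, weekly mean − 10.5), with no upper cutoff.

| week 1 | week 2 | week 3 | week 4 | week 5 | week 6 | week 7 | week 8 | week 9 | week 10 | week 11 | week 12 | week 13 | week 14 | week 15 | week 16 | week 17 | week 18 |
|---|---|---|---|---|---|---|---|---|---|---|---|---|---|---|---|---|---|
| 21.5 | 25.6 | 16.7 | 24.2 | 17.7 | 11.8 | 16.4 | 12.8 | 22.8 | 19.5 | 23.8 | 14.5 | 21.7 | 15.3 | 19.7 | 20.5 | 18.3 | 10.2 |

Weekly DD (7 × max(0, T̄ − 10.5)): 77.0, 105.7, 43.4, 95.9, 50.4, 9.1, 41.3, 16.1, 86.1, 63.0, 93.1, 28.0, 78.4, 33.6, 64.4, 70.0, 54.6, 0.0.
Season total = 1010.1 DD.
Complete generations = ⌊1010.1 / 384⌋ = 2.

2 generations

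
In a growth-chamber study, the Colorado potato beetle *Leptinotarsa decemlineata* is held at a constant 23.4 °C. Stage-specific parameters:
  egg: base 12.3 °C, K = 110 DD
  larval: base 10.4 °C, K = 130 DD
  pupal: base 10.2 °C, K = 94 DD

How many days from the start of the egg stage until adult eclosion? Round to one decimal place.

27.0 days

egg: 110 / (23.4 − 12.3) = 110 / 11.1 = 9.910 d.
larval: 130 / (23.4 − 10.4) = 130 / 13.0 = 10.000 d.
pupal: 94 / (23.4 − 10.2) = 94 / 13.2 = 7.121 d.
Sum = 27.031 ≈ 27.0 days.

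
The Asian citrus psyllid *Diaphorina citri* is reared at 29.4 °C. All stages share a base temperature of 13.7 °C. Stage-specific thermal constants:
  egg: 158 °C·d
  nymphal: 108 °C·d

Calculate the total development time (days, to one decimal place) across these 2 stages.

16.9 days

Daily accumulation at 29.4 °C = 29.4 − 13.7 = 15.7 DD/day.
Total K = 158 + 108 = 266 DD.
Total duration = 266 / 15.7 = 16.943 ≈ 16.9 days.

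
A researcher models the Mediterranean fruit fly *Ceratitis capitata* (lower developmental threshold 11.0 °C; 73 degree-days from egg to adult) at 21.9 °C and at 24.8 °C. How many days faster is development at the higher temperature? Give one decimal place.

At 21.9 °C: 73 / (21.9 − 11.0) = 73 / 10.9 = 6.697 d.
At 24.8 °C: 73 / (24.8 − 11.0) = 73 / 13.8 = 5.290 d.
Difference = |6.697 − 5.290| = 1.407 ≈ 1.4 days.

1.4 days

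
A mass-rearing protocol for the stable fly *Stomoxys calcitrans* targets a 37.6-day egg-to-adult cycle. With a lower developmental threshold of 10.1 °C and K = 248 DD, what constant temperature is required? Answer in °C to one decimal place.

Required daily accumulation = 248 / 37.6 = 6.596 DD/day.
T = T_base + 6.596 = 10.1 + 6.596 = 16.696 ≈ 16.7 °C.

16.7 °C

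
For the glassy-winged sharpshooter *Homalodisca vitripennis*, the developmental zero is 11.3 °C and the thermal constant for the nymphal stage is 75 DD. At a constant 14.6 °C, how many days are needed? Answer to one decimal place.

Daily accumulation = 14.6 − 11.3 = 3.3 DD/day.
Duration = 75 / 3.3 = 22.727 ≈ 22.7 days.

22.7 days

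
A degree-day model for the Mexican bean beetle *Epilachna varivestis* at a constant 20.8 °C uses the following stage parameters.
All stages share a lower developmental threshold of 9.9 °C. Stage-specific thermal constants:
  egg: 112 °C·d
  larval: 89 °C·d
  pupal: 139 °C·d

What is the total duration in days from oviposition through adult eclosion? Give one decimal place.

Daily accumulation at 20.8 °C = 20.8 − 9.9 = 10.9 DD/day.
Total K = 112 + 89 + 139 = 340 DD.
Total duration = 340 / 10.9 = 31.193 ≈ 31.2 days.

31.2 days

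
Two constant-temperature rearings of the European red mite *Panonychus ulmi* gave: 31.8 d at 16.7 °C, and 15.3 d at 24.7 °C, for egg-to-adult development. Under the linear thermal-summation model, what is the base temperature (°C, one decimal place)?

Under the model K = D·(T − T_b), so D₁·(T₁ − T_b) = D₂·(T₂ − T_b).
31.8·(16.7 − T_b) = 15.3·(24.7 − T_b)
T_b = (31.8·16.7 − 15.3·24.7) / (31.8 − 15.3) = 153.15 / 16.5 = 9.282 °C ≈ 9.3 °C.

9.3 °C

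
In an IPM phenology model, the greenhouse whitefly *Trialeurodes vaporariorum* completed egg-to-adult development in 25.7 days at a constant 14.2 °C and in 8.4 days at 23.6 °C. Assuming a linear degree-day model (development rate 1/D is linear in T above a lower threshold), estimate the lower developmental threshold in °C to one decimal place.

Linear rate model ⇒ the product D·(T − T_b) is constant across temperatures.
25.7·(14.2 − T_b) = 8.4·(23.6 − T_b)
T_b = (25.7·14.2 − 8.4·23.6) / (25.7 − 8.4) = 166.70 / 17.3 = 9.636 °C ≈ 9.6 °C.

9.6 °C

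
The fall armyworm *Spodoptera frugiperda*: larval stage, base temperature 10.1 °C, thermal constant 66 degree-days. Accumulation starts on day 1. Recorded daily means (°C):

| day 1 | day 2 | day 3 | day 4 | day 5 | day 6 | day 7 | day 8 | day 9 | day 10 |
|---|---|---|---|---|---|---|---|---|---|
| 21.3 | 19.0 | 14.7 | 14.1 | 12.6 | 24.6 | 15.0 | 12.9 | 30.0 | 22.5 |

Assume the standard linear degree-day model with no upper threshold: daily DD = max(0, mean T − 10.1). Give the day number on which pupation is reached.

day 9

Daily DD above 10.1 °C: 11.2, 8.9, 4.6, 4.0, 2.5, 14.5, 4.9, 2.8, 19.9, 12.4.
Cumulative: 11.2, 20.1, 24.7, 28.7, 31.2, 45.7, 50.6, 53.4, 73.3, 85.7.
The total first reaches 66 DD on day 9.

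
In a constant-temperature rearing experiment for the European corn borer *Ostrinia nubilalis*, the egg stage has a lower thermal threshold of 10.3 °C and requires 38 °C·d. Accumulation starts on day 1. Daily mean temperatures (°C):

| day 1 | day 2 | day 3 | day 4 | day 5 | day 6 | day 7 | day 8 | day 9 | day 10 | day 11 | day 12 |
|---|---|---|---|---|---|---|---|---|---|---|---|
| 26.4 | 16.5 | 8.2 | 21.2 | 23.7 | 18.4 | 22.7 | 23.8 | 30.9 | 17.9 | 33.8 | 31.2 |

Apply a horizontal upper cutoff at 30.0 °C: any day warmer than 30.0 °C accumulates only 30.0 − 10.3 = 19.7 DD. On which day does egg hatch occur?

day 5

Daily DD above 10.3 °C (capped at 19.7): 16.1, 6.2, 0.0, 10.9, 13.4, 8.1, 12.4, 13.5, 19.7, 7.6, 19.7, 19.7.
Cumulative: 16.1, 22.3, 22.3, 33.2, 46.6, 54.7, 67.1, 80.6, 100.3, 107.9, 127.6, 147.3.
The total first reaches 38 DD on day 5.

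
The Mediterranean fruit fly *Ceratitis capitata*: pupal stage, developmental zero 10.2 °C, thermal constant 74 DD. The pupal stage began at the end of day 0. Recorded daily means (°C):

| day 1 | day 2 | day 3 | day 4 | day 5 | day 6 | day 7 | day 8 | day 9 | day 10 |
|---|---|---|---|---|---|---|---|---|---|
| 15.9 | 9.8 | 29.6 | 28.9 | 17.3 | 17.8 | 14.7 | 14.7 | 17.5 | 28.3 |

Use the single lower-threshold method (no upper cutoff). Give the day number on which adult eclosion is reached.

Daily DD above 10.2 °C: 5.7, 0.0, 19.4, 18.7, 7.1, 7.6, 4.5, 4.5, 7.3, 18.1.
Cumulative: 5.7, 5.7, 25.1, 43.8, 50.9, 58.5, 63.0, 67.5, 74.8, 92.9.
The total first reaches 74 DD on day 9.

day 9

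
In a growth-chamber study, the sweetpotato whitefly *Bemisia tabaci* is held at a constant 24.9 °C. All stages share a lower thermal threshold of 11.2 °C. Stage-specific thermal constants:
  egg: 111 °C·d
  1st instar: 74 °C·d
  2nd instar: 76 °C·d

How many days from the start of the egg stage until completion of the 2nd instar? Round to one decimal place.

19.1 days

Daily accumulation at 24.9 °C = 24.9 − 11.2 = 13.7 DD/day.
Total K = 111 + 74 + 76 = 261 DD.
Total duration = 261 / 13.7 = 19.051 ≈ 19.1 days.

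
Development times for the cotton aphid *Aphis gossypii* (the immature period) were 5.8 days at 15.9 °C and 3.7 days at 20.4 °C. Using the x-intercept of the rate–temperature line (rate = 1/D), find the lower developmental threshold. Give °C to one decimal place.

Under the model K = D·(T − T_b), so D₁·(T₁ − T_b) = D₂·(T₂ − T_b).
5.8·(15.9 − T_b) = 3.7·(20.4 − T_b)
T_b = (5.8·15.9 − 3.7·20.4) / (5.8 − 3.7) = 16.74 / 2.1 = 7.971 °C ≈ 8.0 °C.

8.0 °C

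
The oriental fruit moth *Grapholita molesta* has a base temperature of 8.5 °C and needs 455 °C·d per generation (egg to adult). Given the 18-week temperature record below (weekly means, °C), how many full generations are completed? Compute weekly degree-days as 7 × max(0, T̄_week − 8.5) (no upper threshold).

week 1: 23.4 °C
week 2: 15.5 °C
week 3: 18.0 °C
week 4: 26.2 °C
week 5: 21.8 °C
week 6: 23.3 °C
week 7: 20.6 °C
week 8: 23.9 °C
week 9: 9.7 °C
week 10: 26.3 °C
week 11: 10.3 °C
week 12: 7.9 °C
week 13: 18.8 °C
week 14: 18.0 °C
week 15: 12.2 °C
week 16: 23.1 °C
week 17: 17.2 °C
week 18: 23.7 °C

2 generations

Weekly DD (7 × max(0, T̄ − 8.5)): 104.3, 49.0, 66.5, 123.9, 93.1, 103.6, 84.7, 107.8, 8.4, 124.6, 12.6, 0.0, 72.1, 66.5, 25.9, 102.2, 60.9, 106.4.
Season total = 1312.5 DD.
Complete generations = ⌊1312.5 / 455⌋ = 2.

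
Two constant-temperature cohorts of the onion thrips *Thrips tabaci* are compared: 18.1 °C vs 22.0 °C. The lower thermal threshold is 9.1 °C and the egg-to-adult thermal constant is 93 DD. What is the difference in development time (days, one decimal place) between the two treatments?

At 18.1 °C: 93 / (18.1 − 9.1) = 93 / 9.0 = 10.333 d.
At 22.0 °C: 93 / (22.0 − 9.1) = 93 / 12.9 = 7.209 d.
Difference = |10.333 − 7.209| = 3.124 ≈ 3.1 days.

3.1 days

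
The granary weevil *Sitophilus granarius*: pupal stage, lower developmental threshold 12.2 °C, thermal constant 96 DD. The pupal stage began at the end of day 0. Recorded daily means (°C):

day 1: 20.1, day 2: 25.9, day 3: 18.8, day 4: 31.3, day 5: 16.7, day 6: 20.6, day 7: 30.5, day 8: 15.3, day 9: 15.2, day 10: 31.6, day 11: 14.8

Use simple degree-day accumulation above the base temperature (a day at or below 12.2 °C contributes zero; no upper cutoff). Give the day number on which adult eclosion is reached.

day 10

Daily DD above 12.2 °C: 7.9, 13.7, 6.6, 19.1, 4.5, 8.4, 18.3, 3.1, 3.0, 19.4, 2.6.
Cumulative: 7.9, 21.6, 28.2, 47.3, 51.8, 60.2, 78.5, 81.6, 84.6, 104.0, 106.6.
The total first reaches 96 DD on day 10.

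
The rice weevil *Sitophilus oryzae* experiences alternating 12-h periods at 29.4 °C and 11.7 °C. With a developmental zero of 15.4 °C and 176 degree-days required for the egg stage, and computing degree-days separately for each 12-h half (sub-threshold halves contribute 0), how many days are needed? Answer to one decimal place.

25.1 days

Day half: max(0, 29.4 − 15.4) × 0.5 = 14.0 × 0.5 = 7.00 DD.
Night half: max(0, 11.7 − 15.4) × 0.5 = 0.0 × 0.5 = 0.00 DD.
Per 24 h: 7.00 DD/day.
Duration = 176 / 7.00 = 25.143 ≈ 25.1 days.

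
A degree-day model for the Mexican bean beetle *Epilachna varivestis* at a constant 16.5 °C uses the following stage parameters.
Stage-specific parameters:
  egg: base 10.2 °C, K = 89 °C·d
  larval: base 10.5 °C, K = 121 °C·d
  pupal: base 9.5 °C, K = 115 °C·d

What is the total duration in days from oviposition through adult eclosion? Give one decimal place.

50.7 days

egg: 89 / (16.5 − 10.2) = 89 / 6.3 = 14.127 d.
larval: 121 / (16.5 − 10.5) = 121 / 6.0 = 20.167 d.
pupal: 115 / (16.5 − 9.5) = 115 / 7.0 = 16.429 d.
Sum = 50.722 ≈ 50.7 days.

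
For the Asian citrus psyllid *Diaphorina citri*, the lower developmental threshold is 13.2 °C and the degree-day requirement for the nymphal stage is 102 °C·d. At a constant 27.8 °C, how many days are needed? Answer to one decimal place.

Daily accumulation = 27.8 − 13.2 = 14.6 DD/day.
Duration = 102 / 14.6 = 6.986 ≈ 7.0 days.

7.0 days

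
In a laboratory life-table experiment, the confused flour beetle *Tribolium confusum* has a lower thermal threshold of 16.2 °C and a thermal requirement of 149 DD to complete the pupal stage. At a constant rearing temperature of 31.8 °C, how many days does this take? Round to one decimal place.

9.6 days

Daily accumulation = 31.8 − 16.2 = 15.6 DD/day.
Duration = 149 / 15.6 = 9.551 ≈ 9.6 days.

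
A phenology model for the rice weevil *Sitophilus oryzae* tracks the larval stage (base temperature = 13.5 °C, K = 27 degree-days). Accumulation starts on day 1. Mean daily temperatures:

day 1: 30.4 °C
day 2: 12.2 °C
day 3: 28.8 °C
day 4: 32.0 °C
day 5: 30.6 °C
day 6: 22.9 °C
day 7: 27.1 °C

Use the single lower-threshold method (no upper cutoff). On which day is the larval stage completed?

day 3

Daily DD above 13.5 °C: 16.9, 0.0, 15.3, 18.5, 17.1, 9.4, 13.6.
Cumulative: 16.9, 16.9, 32.2, 50.7, 67.8, 77.2, 90.8.
The total first reaches 27 DD on day 3.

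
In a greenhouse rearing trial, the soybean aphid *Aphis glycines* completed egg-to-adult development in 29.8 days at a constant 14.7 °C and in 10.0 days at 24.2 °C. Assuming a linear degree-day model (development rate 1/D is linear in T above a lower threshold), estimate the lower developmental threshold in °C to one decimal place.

9.9 °C

Under the model K = D·(T − T_b), so D₁·(T₁ − T_b) = D₂·(T₂ − T_b).
29.8·(14.7 − T_b) = 10.0·(24.2 − T_b)
T_b = (29.8·14.7 − 10.0·24.2) / (29.8 − 10.0) = 196.06 / 19.8 = 9.902 °C ≈ 9.9 °C.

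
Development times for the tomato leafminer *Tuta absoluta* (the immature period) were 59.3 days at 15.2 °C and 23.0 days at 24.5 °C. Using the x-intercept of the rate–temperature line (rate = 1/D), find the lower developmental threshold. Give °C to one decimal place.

9.3 °C

Equal thermal constants: D₁(T₁ − T_b) = D₂(T₂ − T_b).
59.3·(15.2 − T_b) = 23.0·(24.5 − T_b)
T_b = (59.3·15.2 − 23.0·24.5) / (59.3 − 23.0) = 337.86 / 36.3 = 9.307 °C ≈ 9.3 °C.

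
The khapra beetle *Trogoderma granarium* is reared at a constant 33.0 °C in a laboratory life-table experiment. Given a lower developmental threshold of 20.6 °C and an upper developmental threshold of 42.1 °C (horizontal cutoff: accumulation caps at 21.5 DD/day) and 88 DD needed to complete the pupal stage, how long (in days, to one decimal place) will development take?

Daily accumulation = 33.0 − 20.6 = 12.4 DD/day.
Duration = 88 / 12.4 = 7.097 ≈ 7.1 days.

7.1 days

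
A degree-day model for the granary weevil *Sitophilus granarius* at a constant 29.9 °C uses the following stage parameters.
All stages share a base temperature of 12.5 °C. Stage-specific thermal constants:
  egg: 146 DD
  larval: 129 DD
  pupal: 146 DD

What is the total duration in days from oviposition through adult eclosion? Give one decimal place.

24.2 days

Daily accumulation at 29.9 °C = 29.9 − 12.5 = 17.4 DD/day.
Total K = 146 + 129 + 146 = 421 DD.
Total duration = 421 / 17.4 = 24.195 ≈ 24.2 days.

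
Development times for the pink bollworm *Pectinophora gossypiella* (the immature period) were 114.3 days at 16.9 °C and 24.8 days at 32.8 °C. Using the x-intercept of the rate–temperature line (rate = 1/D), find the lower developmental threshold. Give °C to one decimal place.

Linear rate model ⇒ the product D·(T − T_b) is constant across temperatures.
114.3·(16.9 − T_b) = 24.8·(32.8 − T_b)
T_b = (114.3·16.9 − 24.8·32.8) / (114.3 − 24.8) = 1118.23 / 89.5 = 12.494 °C ≈ 12.5 °C.

12.5 °C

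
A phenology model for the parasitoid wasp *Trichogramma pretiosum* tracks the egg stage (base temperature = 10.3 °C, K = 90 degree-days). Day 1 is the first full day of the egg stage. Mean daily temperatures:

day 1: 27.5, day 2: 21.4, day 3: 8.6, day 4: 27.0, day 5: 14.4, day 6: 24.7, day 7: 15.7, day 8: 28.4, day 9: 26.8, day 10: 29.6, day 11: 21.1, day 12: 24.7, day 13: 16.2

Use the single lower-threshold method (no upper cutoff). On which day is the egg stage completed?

Daily DD above 10.3 °C: 17.2, 11.1, 0.0, 16.7, 4.1, 14.4, 5.4, 18.1, 16.5, 19.3, 10.8, 14.4, 5.9.
Cumulative: 17.2, 28.3, 28.3, 45.0, 49.1, 63.5, 68.9, 87.0, 103.5, 122.8, 133.6, 148.0, 153.9.
The total first reaches 90 DD on day 9.

day 9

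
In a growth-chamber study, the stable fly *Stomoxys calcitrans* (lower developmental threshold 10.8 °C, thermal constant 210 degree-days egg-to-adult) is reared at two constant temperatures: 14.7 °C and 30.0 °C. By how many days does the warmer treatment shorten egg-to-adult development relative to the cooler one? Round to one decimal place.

At 14.7 °C: 210 / (14.7 − 10.8) = 210 / 3.9 = 53.846 d.
At 30.0 °C: 210 / (30.0 − 10.8) = 210 / 19.2 = 10.938 d.
Difference = |53.846 − 10.938| = 42.909 ≈ 42.9 days.

42.9 days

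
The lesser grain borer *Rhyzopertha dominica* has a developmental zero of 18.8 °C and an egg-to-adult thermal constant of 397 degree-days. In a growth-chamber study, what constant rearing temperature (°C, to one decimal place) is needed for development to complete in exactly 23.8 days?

35.5 °C

Required daily accumulation = 397 / 23.8 = 16.681 DD/day.
T = T_base + 16.681 = 18.8 + 16.681 = 35.481 ≈ 35.5 °C.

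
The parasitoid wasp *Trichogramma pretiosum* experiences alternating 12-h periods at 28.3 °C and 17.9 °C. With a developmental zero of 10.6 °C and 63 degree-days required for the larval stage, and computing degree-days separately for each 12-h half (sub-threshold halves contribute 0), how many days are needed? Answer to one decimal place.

5.0 days

Day half: max(0, 28.3 − 10.6) × 0.5 = 17.7 × 0.5 = 8.85 DD.
Night half: max(0, 17.9 − 10.6) × 0.5 = 7.3 × 0.5 = 3.65 DD.
Per 24 h: 12.50 DD/day.
Duration = 63 / 12.50 = 5.040 ≈ 5.0 days.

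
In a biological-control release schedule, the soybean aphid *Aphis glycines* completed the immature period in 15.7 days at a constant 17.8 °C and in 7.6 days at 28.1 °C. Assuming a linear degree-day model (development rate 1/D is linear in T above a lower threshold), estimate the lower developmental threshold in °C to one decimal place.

8.1 °C

Under the model K = D·(T − T_b), so D₁·(T₁ − T_b) = D₂·(T₂ − T_b).
15.7·(17.8 − T_b) = 7.6·(28.1 − T_b)
T_b = (15.7·17.8 − 7.6·28.1) / (15.7 − 7.6) = 65.90 / 8.1 = 8.136 °C ≈ 8.1 °C.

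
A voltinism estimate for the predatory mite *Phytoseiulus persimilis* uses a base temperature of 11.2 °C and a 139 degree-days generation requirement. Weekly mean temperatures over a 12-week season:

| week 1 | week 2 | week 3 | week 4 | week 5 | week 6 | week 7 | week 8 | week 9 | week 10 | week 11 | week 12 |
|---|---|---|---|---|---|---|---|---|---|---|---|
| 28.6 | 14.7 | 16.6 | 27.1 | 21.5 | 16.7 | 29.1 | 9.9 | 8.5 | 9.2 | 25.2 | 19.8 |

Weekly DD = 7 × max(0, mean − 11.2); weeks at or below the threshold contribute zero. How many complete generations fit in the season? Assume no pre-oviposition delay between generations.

Weekly DD (7 × max(0, T̄ − 11.2)): 121.8, 24.5, 37.8, 111.3, 72.1, 38.5, 125.3, 0.0, 0.0, 0.0, 98.0, 60.2.
Season total = 689.5 DD.
Complete generations = ⌊689.5 / 139⌋ = 4.

4 generations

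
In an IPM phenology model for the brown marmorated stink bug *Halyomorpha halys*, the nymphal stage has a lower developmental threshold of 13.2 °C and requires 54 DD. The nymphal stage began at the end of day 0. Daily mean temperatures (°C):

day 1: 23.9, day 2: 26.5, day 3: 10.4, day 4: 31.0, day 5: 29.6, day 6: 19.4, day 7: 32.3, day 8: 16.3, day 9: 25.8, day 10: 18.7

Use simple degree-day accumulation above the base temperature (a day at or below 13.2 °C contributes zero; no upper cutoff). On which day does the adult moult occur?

day 5

Daily DD above 13.2 °C: 10.7, 13.3, 0.0, 17.8, 16.4, 6.2, 19.1, 3.1, 12.6, 5.5.
Cumulative: 10.7, 24.0, 24.0, 41.8, 58.2, 64.4, 83.5, 86.6, 99.2, 104.7.
The total first reaches 54 DD on day 5.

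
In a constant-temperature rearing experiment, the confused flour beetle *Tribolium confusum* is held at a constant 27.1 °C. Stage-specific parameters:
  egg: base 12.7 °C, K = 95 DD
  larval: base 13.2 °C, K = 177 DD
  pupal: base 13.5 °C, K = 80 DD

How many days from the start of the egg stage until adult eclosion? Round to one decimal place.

25.2 days

egg: 95 / (27.1 − 12.7) = 95 / 14.4 = 6.597 d.
larval: 177 / (27.1 − 13.2) = 177 / 13.9 = 12.734 d.
pupal: 80 / (27.1 − 13.5) = 80 / 13.6 = 5.882 d.
Sum = 25.213 ≈ 25.2 days.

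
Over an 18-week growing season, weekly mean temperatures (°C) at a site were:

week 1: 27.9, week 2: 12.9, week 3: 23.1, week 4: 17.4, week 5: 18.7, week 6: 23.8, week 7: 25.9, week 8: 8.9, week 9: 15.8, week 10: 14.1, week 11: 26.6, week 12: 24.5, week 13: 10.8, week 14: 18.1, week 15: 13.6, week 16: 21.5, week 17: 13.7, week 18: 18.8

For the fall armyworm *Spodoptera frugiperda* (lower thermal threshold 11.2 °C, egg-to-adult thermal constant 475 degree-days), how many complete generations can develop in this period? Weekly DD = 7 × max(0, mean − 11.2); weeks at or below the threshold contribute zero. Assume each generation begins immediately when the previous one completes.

2 generations

Weekly DD (7 × max(0, T̄ − 11.2)): 116.9, 11.9, 83.3, 43.4, 52.5, 88.2, 102.9, 0.0, 32.2, 20.3, 107.8, 93.1, 0.0, 48.3, 16.8, 72.1, 17.5, 53.2.
Season total = 960.4 DD.
Complete generations = ⌊960.4 / 475⌋ = 2.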